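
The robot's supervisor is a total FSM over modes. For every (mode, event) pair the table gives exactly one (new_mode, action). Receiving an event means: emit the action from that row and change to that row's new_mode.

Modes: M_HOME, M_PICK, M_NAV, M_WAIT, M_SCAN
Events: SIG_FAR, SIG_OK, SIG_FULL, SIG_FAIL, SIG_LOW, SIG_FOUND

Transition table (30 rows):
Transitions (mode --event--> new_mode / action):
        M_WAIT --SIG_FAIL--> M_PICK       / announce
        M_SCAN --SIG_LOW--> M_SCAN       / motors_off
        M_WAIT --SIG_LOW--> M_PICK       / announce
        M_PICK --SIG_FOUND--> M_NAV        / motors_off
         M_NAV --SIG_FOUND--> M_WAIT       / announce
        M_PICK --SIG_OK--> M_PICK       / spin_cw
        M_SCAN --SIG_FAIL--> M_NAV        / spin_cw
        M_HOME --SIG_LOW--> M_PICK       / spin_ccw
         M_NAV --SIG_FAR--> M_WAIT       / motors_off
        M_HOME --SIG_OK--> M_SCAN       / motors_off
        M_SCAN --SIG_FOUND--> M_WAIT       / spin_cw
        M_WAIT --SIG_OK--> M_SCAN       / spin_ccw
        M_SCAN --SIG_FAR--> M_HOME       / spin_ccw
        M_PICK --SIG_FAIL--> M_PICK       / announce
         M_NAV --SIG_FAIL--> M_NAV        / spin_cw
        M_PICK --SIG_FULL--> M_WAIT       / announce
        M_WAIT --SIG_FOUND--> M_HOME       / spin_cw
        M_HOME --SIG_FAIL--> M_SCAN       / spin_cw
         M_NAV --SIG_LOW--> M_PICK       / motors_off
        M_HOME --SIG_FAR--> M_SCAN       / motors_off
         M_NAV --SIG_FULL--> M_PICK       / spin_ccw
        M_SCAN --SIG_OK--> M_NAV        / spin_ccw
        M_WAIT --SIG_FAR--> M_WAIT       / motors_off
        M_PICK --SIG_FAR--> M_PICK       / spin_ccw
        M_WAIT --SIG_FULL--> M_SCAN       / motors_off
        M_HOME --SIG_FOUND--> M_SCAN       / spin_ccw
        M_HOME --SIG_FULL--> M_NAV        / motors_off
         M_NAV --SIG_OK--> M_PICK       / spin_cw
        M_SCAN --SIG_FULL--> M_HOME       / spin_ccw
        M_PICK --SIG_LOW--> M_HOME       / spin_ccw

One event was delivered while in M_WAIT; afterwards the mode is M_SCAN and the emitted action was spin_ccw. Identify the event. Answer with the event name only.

try SIG_FAR: (M_WAIT, SIG_FAR) → (M_WAIT, motors_off)
try SIG_OK: (M_WAIT, SIG_OK) → (M_SCAN, spin_ccw)  ← matches
try SIG_FULL: (M_WAIT, SIG_FULL) → (M_SCAN, motors_off)
try SIG_FAIL: (M_WAIT, SIG_FAIL) → (M_PICK, announce)
try SIG_LOW: (M_WAIT, SIG_LOW) → (M_PICK, announce)
try SIG_FOUND: (M_WAIT, SIG_FOUND) → (M_HOME, spin_cw)

SIG_OK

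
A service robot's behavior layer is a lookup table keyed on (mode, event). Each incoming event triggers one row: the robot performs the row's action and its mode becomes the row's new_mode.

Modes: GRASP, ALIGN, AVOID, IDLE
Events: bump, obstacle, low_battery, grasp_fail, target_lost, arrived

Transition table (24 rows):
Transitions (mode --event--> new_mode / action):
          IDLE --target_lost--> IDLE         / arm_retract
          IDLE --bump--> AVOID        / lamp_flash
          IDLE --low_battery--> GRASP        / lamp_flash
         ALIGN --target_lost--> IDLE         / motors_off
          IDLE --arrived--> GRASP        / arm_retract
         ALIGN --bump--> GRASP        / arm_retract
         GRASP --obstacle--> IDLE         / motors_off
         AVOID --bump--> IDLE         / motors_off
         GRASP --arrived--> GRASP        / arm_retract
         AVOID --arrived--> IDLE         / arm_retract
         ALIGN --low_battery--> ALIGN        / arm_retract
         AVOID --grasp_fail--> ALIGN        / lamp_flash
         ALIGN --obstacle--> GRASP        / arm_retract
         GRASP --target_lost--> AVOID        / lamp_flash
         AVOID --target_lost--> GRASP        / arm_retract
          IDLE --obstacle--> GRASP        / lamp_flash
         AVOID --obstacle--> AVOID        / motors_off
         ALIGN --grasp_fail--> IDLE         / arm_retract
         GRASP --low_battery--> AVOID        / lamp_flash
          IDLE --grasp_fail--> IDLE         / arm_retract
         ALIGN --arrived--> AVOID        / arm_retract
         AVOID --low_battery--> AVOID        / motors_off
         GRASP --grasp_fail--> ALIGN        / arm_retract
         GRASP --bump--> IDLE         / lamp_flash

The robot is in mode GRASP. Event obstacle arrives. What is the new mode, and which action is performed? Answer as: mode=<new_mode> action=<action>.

mode=IDLE action=motors_off

current mode = GRASP; filter table to that mode:
  (GRASP, obstacle) → (IDLE, motors_off)  ← event matches
  (GRASP, arrived) → (GRASP, arm_retract)
  (GRASP, target_lost) → (AVOID, lamp_flash)
  (GRASP, low_battery) → (AVOID, lamp_flash)
  (GRASP, grasp_fail) → (ALIGN, arm_retract)
  (GRASP, bump) → (IDLE, lamp_flash)
event = obstacle selects (IDLE, motors_off)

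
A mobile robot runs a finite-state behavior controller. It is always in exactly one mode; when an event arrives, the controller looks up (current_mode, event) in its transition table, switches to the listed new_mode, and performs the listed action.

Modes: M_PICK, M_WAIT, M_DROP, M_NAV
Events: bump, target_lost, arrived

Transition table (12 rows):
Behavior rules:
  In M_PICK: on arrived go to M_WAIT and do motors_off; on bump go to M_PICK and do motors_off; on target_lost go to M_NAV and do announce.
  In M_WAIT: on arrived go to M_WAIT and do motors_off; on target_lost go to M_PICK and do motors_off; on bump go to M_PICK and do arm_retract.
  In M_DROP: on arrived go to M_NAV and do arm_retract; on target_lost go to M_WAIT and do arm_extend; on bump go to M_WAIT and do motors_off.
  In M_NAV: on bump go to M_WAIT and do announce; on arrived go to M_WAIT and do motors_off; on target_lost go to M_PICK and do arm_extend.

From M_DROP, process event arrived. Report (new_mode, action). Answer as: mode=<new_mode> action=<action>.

mode=M_NAV action=arm_retract

current mode = M_DROP; filter table to that mode:
  (M_DROP, arrived) → (M_NAV, arm_retract)  ← event matches
  (M_DROP, target_lost) → (M_WAIT, arm_extend)
  (M_DROP, bump) → (M_WAIT, motors_off)
event = arrived selects (M_NAV, arm_retract)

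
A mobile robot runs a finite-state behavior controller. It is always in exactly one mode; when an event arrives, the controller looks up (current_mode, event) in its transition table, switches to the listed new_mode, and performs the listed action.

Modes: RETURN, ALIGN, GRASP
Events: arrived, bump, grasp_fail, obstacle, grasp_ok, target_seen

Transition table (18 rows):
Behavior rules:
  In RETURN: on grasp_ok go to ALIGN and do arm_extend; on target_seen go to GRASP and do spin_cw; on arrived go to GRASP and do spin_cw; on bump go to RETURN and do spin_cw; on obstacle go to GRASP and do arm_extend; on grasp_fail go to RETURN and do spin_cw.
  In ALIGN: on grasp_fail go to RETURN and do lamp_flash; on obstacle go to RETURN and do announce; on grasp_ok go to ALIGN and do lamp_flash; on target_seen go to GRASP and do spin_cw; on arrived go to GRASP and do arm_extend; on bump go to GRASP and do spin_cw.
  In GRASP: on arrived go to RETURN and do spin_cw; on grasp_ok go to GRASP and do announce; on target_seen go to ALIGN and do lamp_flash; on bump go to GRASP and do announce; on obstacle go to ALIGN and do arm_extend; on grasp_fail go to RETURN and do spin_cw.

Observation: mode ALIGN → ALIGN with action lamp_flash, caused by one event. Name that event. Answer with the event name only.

try arrived: (ALIGN, arrived) → (GRASP, arm_extend)
try bump: (ALIGN, bump) → (GRASP, spin_cw)
try grasp_fail: (ALIGN, grasp_fail) → (RETURN, lamp_flash)
try obstacle: (ALIGN, obstacle) → (RETURN, announce)
try grasp_ok: (ALIGN, grasp_ok) → (ALIGN, lamp_flash)  ← matches
try target_seen: (ALIGN, target_seen) → (GRASP, spin_cw)

grasp_ok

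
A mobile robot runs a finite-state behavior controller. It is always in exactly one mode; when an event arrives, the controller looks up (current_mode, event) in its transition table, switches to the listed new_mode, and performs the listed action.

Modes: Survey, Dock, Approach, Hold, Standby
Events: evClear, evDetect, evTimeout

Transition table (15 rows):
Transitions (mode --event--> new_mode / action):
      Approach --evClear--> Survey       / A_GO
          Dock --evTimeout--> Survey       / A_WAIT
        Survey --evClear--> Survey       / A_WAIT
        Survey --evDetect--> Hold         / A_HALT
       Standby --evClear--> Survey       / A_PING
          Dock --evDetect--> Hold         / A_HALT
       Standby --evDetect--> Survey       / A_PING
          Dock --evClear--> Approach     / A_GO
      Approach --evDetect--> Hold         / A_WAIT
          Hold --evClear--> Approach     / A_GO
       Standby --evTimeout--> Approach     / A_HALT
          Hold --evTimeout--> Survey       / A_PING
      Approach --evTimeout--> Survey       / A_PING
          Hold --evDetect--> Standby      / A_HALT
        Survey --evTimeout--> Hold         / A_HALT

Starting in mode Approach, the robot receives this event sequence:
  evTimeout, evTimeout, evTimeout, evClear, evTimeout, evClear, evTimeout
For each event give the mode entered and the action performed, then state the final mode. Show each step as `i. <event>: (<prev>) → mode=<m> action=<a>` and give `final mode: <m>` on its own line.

final mode: Survey

1. evTimeout: (Approach) → mode=Survey action=A_PING
2. evTimeout: (Survey) → mode=Hold action=A_HALT
3. evTimeout: (Hold) → mode=Survey action=A_PING
4. evClear: (Survey) → mode=Survey action=A_WAIT
5. evTimeout: (Survey) → mode=Hold action=A_HALT
6. evClear: (Hold) → mode=Approach action=A_GO
7. evTimeout: (Approach) → mode=Survey action=A_PING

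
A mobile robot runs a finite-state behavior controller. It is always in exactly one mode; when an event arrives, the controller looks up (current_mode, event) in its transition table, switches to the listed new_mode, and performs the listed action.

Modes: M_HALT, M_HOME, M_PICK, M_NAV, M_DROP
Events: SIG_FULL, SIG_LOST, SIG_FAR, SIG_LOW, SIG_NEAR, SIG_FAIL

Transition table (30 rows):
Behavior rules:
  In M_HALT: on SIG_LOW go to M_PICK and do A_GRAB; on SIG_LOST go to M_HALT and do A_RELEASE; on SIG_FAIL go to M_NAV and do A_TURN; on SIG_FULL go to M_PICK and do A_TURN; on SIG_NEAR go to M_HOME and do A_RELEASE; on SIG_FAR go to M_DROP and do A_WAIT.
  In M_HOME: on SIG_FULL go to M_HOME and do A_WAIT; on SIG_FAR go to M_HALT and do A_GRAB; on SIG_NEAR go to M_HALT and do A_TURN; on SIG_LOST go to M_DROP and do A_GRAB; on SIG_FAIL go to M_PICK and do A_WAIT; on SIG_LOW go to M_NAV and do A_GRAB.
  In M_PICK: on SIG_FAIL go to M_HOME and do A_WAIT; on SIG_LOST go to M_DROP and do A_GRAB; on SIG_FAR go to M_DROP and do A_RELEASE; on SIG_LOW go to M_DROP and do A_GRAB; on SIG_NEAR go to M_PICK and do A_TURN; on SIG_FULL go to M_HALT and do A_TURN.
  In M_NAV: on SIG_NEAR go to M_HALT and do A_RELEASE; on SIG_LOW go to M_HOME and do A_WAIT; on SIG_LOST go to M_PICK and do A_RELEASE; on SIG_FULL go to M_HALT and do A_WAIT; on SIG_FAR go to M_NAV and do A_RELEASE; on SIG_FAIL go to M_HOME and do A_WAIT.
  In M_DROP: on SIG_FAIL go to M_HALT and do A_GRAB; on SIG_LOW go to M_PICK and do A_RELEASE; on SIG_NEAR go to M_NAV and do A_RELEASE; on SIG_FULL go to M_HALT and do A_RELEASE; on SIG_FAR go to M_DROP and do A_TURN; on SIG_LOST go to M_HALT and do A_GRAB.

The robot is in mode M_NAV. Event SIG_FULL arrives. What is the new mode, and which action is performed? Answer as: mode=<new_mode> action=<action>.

current mode = M_NAV; filter table to that mode:
  (M_NAV, SIG_NEAR) → (M_HALT, A_RELEASE)
  (M_NAV, SIG_LOW) → (M_HOME, A_WAIT)
  (M_NAV, SIG_LOST) → (M_PICK, A_RELEASE)
  (M_NAV, SIG_FULL) → (M_HALT, A_WAIT)  ← event matches
  (M_NAV, SIG_FAR) → (M_NAV, A_RELEASE)
  (M_NAV, SIG_FAIL) → (M_HOME, A_WAIT)
event = SIG_FULL selects (M_HALT, A_WAIT)

mode=M_HALT action=A_WAIT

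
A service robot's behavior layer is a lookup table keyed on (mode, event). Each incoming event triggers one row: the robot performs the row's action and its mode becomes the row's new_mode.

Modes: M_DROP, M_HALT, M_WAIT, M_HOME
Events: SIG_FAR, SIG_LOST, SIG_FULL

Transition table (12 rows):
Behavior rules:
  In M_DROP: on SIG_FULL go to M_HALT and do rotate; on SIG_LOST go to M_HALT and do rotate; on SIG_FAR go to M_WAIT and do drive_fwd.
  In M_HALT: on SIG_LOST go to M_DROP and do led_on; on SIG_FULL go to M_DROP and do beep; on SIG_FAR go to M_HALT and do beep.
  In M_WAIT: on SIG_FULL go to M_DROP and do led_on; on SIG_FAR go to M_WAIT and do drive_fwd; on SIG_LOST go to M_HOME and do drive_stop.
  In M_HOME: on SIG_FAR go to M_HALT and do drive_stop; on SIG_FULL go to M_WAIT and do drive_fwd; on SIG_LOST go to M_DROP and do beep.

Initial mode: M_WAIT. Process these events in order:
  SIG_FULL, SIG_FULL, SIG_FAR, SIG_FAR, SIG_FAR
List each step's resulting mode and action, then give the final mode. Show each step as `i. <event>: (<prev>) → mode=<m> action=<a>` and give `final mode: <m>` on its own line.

1. SIG_FULL: (M_WAIT) → mode=M_DROP action=led_on
2. SIG_FULL: (M_DROP) → mode=M_HALT action=rotate
3. SIG_FAR: (M_HALT) → mode=M_HALT action=beep
4. SIG_FAR: (M_HALT) → mode=M_HALT action=beep
5. SIG_FAR: (M_HALT) → mode=M_HALT action=beep

final mode: M_HALT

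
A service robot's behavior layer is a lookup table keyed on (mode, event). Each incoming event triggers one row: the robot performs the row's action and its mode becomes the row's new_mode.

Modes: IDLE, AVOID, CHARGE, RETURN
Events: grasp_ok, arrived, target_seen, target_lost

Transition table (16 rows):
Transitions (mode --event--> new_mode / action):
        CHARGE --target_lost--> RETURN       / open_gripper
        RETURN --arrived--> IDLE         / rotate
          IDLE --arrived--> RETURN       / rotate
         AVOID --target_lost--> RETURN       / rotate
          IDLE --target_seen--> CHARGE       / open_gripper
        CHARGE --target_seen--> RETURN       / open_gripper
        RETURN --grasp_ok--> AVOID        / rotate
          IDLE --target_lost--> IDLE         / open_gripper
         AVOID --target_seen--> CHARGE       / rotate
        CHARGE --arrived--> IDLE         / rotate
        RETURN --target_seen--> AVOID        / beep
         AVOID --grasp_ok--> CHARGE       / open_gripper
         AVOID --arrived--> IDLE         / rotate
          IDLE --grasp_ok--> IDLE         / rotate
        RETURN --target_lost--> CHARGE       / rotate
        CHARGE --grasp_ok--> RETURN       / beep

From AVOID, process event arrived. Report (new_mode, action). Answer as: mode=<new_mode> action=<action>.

current mode = AVOID; filter table to that mode:
  (AVOID, target_lost) → (RETURN, rotate)
  (AVOID, target_seen) → (CHARGE, rotate)
  (AVOID, grasp_ok) → (CHARGE, open_gripper)
  (AVOID, arrived) → (IDLE, rotate)  ← event matches
event = arrived selects (IDLE, rotate)

mode=IDLE action=rotate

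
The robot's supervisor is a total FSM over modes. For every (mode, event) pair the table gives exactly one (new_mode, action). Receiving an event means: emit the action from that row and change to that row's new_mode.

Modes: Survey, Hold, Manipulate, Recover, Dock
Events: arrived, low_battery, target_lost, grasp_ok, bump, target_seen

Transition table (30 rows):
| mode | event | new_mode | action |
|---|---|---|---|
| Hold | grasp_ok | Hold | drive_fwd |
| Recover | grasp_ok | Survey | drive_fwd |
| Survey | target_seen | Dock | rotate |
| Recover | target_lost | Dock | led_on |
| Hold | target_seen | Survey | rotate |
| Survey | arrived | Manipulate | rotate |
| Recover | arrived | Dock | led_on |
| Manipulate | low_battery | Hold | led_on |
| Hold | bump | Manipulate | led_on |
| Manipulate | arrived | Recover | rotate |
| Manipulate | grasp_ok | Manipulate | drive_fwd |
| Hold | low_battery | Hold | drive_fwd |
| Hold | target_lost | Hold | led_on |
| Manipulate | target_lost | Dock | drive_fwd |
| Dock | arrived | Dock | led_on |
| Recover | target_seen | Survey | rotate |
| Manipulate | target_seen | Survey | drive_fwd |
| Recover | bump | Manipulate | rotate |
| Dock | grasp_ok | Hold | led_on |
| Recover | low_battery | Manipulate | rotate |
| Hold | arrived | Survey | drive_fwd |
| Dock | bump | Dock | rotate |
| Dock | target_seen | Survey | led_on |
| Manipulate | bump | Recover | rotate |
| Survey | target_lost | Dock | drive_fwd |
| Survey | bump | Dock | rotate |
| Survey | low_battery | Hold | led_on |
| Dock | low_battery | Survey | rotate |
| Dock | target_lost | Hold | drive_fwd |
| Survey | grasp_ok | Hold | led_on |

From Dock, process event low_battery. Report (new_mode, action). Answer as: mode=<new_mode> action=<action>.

mode=Survey action=rotate

current mode = Dock; filter table to that mode:
  (Dock, arrived) → (Dock, led_on)
  (Dock, grasp_ok) → (Hold, led_on)
  (Dock, bump) → (Dock, rotate)
  (Dock, target_seen) → (Survey, led_on)
  (Dock, low_battery) → (Survey, rotate)  ← event matches
  (Dock, target_lost) → (Hold, drive_fwd)
event = low_battery selects (Survey, rotate)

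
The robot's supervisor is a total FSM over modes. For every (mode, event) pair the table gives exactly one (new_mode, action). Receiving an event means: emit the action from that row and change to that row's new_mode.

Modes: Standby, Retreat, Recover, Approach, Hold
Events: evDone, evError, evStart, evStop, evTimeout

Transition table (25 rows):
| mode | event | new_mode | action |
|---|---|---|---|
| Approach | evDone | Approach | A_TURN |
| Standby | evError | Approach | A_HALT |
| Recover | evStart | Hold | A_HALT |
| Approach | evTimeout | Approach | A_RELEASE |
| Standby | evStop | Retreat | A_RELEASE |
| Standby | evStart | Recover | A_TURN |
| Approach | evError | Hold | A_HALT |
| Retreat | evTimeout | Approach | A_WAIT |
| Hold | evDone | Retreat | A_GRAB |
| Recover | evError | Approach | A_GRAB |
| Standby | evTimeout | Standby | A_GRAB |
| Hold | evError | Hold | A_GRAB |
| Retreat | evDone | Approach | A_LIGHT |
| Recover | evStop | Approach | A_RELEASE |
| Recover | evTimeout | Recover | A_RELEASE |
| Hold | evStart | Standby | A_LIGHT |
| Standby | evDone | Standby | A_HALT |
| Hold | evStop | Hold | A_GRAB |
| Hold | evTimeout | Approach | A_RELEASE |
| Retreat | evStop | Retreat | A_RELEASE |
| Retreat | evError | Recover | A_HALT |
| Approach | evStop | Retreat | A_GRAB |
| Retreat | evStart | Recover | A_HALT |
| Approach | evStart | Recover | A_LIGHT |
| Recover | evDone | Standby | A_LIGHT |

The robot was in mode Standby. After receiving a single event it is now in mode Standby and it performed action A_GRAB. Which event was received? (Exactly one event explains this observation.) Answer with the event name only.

evTimeout

try evDone: (Standby, evDone) → (Standby, A_HALT)
try evError: (Standby, evError) → (Approach, A_HALT)
try evStart: (Standby, evStart) → (Recover, A_TURN)
try evStop: (Standby, evStop) → (Retreat, A_RELEASE)
try evTimeout: (Standby, evTimeout) → (Standby, A_GRAB)  ← matches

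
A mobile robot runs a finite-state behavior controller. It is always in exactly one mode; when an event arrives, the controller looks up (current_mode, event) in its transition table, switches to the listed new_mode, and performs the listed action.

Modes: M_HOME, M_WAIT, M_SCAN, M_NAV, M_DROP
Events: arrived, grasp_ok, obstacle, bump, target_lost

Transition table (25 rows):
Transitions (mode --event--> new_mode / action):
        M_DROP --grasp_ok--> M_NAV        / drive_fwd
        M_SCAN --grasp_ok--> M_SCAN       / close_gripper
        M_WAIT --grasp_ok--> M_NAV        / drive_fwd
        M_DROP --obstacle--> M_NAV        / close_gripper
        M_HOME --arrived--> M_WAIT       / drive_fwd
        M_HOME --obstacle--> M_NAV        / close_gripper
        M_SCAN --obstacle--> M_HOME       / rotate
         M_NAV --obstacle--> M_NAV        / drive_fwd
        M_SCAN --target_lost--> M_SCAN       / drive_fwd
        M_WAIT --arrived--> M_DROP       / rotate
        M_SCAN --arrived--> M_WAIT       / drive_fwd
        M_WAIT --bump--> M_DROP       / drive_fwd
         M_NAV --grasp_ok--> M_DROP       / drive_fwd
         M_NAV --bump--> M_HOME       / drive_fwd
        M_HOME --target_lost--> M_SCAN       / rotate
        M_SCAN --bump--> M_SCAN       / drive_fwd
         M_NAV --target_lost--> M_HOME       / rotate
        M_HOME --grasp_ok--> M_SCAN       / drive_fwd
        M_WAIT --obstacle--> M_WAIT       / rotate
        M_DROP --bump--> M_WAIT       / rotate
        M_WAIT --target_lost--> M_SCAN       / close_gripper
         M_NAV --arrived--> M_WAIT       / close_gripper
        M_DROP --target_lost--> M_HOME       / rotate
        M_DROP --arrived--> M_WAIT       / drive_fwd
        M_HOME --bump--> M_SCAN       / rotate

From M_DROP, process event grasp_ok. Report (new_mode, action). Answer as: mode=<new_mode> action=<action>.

current mode = M_DROP; filter table to that mode:
  (M_DROP, grasp_ok) → (M_NAV, drive_fwd)  ← event matches
  (M_DROP, obstacle) → (M_NAV, close_gripper)
  (M_DROP, bump) → (M_WAIT, rotate)
  (M_DROP, target_lost) → (M_HOME, rotate)
  (M_DROP, arrived) → (M_WAIT, drive_fwd)
event = grasp_ok selects (M_NAV, drive_fwd)

mode=M_NAV action=drive_fwd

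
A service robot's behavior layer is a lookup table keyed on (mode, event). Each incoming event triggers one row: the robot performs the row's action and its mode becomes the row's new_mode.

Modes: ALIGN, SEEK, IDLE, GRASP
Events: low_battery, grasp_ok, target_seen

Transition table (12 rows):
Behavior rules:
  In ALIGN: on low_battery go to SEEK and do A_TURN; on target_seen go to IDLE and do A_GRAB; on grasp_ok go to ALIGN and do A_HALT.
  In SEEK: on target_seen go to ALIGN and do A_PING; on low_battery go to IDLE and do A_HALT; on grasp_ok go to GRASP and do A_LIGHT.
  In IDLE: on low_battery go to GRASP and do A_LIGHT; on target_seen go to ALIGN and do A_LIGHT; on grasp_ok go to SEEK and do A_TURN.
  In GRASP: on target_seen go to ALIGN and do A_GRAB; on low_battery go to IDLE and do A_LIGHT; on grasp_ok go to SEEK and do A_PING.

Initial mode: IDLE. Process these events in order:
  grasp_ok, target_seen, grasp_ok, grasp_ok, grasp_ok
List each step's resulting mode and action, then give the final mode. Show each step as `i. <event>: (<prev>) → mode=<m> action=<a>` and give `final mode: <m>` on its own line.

final mode: ALIGN

1. grasp_ok: (IDLE) → mode=SEEK action=A_TURN
2. target_seen: (SEEK) → mode=ALIGN action=A_PING
3. grasp_ok: (ALIGN) → mode=ALIGN action=A_HALT
4. grasp_ok: (ALIGN) → mode=ALIGN action=A_HALT
5. grasp_ok: (ALIGN) → mode=ALIGN action=A_HALT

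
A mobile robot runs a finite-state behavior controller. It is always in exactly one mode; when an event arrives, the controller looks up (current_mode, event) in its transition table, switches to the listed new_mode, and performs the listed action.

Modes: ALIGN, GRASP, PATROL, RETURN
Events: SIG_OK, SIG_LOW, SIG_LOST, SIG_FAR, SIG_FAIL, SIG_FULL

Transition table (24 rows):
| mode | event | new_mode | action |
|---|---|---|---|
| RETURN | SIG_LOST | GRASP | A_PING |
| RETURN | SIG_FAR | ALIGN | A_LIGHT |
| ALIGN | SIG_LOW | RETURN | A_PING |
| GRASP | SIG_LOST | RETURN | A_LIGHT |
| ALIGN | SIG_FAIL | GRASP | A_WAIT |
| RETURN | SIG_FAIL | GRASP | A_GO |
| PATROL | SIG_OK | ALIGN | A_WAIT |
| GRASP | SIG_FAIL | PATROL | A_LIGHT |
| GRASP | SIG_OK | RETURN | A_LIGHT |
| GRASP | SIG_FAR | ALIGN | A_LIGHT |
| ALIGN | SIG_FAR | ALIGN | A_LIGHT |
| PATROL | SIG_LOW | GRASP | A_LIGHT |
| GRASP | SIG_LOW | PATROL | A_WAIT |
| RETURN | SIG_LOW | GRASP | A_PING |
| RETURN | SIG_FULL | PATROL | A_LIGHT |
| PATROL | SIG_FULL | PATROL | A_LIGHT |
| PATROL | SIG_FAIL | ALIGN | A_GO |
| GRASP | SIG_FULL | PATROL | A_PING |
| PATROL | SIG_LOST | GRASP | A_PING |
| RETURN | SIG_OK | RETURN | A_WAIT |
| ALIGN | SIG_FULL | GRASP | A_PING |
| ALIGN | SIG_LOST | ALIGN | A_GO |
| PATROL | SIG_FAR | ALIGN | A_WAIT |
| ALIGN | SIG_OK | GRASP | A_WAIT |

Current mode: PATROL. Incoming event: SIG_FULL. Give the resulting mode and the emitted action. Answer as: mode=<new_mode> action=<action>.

current mode = PATROL; filter table to that mode:
  (PATROL, SIG_OK) → (ALIGN, A_WAIT)
  (PATROL, SIG_LOW) → (GRASP, A_LIGHT)
  (PATROL, SIG_FULL) → (PATROL, A_LIGHT)  ← event matches
  (PATROL, SIG_FAIL) → (ALIGN, A_GO)
  (PATROL, SIG_LOST) → (GRASP, A_PING)
  (PATROL, SIG_FAR) → (ALIGN, A_WAIT)
event = SIG_FULL selects (PATROL, A_LIGHT)

mode=PATROL action=A_LIGHT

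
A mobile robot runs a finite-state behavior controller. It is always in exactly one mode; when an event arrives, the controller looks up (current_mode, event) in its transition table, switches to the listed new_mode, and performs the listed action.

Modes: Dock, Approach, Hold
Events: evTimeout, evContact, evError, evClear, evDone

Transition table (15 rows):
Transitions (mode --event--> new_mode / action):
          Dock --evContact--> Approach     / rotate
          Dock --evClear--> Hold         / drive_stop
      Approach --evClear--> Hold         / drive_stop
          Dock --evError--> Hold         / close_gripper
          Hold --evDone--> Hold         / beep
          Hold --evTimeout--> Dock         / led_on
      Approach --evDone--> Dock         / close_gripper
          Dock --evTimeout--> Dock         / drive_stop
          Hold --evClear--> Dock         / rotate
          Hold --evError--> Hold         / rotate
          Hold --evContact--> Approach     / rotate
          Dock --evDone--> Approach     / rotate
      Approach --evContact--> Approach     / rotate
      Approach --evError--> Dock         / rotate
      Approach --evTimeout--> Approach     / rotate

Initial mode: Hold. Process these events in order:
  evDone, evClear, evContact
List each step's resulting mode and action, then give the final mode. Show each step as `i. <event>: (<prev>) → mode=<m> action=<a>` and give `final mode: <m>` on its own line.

final mode: Approach

1. evDone: (Hold) → mode=Hold action=beep
2. evClear: (Hold) → mode=Dock action=rotate
3. evContact: (Dock) → mode=Approach action=rotate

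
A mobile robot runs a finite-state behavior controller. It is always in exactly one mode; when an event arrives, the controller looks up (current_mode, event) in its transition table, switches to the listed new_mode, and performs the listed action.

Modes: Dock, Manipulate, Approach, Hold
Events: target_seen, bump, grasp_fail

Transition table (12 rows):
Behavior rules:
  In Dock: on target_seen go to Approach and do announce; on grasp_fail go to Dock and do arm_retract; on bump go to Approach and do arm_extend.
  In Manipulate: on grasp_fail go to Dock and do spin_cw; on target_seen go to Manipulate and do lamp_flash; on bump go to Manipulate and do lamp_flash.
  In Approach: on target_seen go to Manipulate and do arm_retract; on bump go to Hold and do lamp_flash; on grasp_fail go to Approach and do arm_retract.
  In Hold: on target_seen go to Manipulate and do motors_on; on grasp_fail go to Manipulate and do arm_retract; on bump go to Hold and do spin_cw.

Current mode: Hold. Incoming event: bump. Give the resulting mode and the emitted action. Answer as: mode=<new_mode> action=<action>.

current mode = Hold; filter table to that mode:
  (Hold, target_seen) → (Manipulate, motors_on)
  (Hold, grasp_fail) → (Manipulate, arm_retract)
  (Hold, bump) → (Hold, spin_cw)  ← event matches
event = bump selects (Hold, spin_cw)

mode=Hold action=spin_cw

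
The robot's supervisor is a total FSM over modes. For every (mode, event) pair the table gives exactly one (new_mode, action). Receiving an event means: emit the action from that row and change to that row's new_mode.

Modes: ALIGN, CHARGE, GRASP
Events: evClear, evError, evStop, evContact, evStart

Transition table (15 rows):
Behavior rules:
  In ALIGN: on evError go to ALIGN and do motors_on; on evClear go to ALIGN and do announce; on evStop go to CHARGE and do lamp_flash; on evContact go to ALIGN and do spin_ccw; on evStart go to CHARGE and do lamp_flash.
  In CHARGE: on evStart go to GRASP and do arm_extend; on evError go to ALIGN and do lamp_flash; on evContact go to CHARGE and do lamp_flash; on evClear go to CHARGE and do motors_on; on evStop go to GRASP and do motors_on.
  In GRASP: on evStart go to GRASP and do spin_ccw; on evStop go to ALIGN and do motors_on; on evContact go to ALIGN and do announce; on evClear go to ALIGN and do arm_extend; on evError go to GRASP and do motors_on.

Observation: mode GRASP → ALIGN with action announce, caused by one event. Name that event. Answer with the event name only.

try evClear: (GRASP, evClear) → (ALIGN, arm_extend)
try evError: (GRASP, evError) → (GRASP, motors_on)
try evStop: (GRASP, evStop) → (ALIGN, motors_on)
try evContact: (GRASP, evContact) → (ALIGN, announce)  ← matches
try evStart: (GRASP, evStart) → (GRASP, spin_ccw)

evContact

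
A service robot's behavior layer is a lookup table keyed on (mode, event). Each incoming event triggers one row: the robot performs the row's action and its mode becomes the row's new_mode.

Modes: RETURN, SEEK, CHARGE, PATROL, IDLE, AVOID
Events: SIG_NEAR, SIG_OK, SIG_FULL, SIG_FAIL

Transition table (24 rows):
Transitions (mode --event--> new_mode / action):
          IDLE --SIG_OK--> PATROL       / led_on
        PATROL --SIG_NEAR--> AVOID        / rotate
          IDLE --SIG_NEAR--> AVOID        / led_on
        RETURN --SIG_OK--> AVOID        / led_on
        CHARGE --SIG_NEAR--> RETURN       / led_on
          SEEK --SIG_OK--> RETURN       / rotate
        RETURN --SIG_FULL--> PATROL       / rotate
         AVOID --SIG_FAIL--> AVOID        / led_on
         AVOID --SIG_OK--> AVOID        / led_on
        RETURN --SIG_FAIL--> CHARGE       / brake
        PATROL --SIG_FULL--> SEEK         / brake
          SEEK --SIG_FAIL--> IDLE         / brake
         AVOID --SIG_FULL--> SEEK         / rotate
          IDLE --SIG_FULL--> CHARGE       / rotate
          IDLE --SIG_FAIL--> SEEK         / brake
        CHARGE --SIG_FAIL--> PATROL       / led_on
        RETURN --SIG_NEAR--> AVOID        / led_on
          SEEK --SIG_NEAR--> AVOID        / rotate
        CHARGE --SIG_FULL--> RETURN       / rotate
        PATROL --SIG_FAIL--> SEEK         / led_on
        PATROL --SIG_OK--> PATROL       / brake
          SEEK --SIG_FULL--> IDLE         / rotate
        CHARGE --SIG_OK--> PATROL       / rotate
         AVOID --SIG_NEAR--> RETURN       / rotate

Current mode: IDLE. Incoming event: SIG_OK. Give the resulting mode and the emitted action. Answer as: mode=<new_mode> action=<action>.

current mode = IDLE; filter table to that mode:
  (IDLE, SIG_OK) → (PATROL, led_on)  ← event matches
  (IDLE, SIG_NEAR) → (AVOID, led_on)
  (IDLE, SIG_FULL) → (CHARGE, rotate)
  (IDLE, SIG_FAIL) → (SEEK, brake)
event = SIG_OK selects (PATROL, led_on)

mode=PATROL action=led_on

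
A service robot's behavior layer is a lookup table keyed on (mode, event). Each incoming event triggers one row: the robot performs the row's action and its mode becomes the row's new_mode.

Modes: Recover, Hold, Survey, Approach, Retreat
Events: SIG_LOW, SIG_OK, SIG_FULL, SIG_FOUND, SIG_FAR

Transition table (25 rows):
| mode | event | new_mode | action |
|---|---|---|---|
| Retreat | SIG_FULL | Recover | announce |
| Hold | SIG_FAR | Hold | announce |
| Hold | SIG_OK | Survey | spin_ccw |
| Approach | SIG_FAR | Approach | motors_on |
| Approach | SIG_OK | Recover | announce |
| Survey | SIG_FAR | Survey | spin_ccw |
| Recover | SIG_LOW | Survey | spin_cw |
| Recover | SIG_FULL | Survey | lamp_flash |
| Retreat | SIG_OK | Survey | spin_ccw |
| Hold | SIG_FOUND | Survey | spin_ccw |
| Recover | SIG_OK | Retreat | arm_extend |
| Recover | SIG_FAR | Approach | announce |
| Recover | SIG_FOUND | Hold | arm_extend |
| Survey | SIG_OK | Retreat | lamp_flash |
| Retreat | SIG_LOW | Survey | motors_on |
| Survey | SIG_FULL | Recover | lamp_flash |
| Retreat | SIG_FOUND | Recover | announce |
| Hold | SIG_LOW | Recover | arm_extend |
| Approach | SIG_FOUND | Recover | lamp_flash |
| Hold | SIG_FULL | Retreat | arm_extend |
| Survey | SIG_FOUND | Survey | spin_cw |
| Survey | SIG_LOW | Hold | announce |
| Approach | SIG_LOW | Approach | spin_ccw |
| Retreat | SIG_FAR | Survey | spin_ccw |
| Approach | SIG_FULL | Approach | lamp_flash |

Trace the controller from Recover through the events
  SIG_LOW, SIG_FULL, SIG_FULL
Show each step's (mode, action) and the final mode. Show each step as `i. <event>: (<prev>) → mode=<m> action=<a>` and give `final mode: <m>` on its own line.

1. SIG_LOW: (Recover) → mode=Survey action=spin_cw
2. SIG_FULL: (Survey) → mode=Recover action=lamp_flash
3. SIG_FULL: (Recover) → mode=Survey action=lamp_flash

final mode: Survey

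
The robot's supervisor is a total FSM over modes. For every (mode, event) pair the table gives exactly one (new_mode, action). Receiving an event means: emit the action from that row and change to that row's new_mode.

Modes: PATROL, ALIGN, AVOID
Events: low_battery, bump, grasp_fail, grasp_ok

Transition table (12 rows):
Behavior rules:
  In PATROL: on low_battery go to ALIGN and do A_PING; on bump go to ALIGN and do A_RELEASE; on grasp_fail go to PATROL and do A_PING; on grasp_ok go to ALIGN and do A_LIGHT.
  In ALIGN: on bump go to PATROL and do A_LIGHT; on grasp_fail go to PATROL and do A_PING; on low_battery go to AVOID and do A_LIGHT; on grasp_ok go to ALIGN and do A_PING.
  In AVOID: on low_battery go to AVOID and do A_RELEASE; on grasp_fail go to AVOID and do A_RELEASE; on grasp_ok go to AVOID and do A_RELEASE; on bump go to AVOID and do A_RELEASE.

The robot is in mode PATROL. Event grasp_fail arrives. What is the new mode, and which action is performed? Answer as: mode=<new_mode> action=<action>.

mode=PATROL action=A_PING

current mode = PATROL; filter table to that mode:
  (PATROL, low_battery) → (ALIGN, A_PING)
  (PATROL, bump) → (ALIGN, A_RELEASE)
  (PATROL, grasp_fail) → (PATROL, A_PING)  ← event matches
  (PATROL, grasp_ok) → (ALIGN, A_LIGHT)
event = grasp_fail selects (PATROL, A_PING)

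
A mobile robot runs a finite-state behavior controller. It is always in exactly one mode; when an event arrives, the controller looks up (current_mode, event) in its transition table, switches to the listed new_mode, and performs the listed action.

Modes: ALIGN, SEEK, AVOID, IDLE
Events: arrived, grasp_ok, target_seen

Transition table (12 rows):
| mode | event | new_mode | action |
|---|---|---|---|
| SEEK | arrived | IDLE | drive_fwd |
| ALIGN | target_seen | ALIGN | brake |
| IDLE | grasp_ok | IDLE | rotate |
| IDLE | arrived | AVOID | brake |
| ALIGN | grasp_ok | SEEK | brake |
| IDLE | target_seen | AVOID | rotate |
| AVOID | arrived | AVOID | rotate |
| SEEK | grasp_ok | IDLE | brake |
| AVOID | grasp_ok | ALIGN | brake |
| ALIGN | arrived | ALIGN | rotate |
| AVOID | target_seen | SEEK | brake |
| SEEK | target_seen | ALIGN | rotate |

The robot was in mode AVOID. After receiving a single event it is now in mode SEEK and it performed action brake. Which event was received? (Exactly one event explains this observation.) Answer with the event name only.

target_seen

try arrived: (AVOID, arrived) → (AVOID, rotate)
try grasp_ok: (AVOID, grasp_ok) → (ALIGN, brake)
try target_seen: (AVOID, target_seen) → (SEEK, brake)  ← matches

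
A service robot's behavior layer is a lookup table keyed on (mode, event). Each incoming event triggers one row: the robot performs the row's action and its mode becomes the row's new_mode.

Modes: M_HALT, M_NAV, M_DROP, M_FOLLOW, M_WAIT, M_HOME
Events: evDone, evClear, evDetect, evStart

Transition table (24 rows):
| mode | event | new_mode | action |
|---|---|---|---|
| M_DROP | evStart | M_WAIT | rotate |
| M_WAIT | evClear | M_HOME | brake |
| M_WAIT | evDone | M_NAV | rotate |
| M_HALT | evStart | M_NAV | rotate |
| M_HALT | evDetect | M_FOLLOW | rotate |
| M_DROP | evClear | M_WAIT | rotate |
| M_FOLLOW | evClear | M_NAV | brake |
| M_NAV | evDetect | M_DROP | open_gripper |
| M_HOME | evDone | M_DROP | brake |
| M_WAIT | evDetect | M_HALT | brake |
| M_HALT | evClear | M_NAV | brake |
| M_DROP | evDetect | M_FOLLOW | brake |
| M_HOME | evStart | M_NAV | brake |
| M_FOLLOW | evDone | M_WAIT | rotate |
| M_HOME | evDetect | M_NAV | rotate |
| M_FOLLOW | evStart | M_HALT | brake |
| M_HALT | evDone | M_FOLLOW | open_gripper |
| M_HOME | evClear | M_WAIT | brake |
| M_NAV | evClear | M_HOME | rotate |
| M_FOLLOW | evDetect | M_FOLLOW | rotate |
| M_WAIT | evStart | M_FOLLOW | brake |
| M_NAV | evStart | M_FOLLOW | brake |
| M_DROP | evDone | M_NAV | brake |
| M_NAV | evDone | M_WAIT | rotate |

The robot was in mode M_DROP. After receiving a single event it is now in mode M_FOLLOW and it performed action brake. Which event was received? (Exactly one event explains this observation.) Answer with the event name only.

try evDone: (M_DROP, evDone) → (M_NAV, brake)
try evClear: (M_DROP, evClear) → (M_WAIT, rotate)
try evDetect: (M_DROP, evDetect) → (M_FOLLOW, brake)  ← matches
try evStart: (M_DROP, evStart) → (M_WAIT, rotate)

evDetect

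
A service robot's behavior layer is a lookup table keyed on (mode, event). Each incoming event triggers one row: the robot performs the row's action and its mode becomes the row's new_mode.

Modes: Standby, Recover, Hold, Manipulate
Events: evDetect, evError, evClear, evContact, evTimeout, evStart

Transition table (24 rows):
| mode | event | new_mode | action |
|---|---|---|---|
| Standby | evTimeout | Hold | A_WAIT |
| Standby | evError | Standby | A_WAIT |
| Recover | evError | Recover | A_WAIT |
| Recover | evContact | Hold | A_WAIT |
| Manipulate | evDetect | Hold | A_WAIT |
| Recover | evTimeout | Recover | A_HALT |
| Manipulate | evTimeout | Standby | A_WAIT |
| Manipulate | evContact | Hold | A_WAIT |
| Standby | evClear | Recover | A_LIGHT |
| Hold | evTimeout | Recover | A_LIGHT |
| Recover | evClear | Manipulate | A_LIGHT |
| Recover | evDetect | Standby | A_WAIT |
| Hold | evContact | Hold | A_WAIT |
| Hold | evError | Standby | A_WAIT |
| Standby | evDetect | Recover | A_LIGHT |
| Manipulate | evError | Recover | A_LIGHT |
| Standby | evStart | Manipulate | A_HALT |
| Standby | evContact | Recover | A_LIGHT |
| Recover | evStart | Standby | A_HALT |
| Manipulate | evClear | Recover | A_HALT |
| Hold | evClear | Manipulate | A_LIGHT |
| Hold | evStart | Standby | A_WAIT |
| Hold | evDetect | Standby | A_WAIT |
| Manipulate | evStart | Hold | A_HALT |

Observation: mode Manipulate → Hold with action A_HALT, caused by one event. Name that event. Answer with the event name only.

evStart

try evDetect: (Manipulate, evDetect) → (Hold, A_WAIT)
try evError: (Manipulate, evError) → (Recover, A_LIGHT)
try evClear: (Manipulate, evClear) → (Recover, A_HALT)
try evContact: (Manipulate, evContact) → (Hold, A_WAIT)
try evTimeout: (Manipulate, evTimeout) → (Standby, A_WAIT)
try evStart: (Manipulate, evStart) → (Hold, A_HALT)  ← matches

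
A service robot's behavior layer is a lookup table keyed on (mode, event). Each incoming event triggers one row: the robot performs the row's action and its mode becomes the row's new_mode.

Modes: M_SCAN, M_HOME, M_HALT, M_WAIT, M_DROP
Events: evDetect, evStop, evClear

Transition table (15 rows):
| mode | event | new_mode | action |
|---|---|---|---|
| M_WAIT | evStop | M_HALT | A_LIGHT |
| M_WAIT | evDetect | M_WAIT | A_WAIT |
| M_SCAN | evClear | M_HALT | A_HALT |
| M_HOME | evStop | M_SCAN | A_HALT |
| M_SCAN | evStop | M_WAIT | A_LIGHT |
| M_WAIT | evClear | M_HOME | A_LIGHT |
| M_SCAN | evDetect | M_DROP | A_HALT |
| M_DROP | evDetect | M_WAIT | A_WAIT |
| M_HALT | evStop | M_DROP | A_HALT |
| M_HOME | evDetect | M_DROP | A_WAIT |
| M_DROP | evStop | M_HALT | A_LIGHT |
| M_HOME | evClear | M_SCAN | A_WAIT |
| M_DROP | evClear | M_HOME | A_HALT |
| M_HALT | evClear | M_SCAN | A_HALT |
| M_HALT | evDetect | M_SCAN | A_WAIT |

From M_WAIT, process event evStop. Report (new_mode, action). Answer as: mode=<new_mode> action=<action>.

current mode = M_WAIT; filter table to that mode:
  (M_WAIT, evStop) → (M_HALT, A_LIGHT)  ← event matches
  (M_WAIT, evDetect) → (M_WAIT, A_WAIT)
  (M_WAIT, evClear) → (M_HOME, A_LIGHT)
event = evStop selects (M_HALT, A_LIGHT)

mode=M_HALT action=A_LIGHT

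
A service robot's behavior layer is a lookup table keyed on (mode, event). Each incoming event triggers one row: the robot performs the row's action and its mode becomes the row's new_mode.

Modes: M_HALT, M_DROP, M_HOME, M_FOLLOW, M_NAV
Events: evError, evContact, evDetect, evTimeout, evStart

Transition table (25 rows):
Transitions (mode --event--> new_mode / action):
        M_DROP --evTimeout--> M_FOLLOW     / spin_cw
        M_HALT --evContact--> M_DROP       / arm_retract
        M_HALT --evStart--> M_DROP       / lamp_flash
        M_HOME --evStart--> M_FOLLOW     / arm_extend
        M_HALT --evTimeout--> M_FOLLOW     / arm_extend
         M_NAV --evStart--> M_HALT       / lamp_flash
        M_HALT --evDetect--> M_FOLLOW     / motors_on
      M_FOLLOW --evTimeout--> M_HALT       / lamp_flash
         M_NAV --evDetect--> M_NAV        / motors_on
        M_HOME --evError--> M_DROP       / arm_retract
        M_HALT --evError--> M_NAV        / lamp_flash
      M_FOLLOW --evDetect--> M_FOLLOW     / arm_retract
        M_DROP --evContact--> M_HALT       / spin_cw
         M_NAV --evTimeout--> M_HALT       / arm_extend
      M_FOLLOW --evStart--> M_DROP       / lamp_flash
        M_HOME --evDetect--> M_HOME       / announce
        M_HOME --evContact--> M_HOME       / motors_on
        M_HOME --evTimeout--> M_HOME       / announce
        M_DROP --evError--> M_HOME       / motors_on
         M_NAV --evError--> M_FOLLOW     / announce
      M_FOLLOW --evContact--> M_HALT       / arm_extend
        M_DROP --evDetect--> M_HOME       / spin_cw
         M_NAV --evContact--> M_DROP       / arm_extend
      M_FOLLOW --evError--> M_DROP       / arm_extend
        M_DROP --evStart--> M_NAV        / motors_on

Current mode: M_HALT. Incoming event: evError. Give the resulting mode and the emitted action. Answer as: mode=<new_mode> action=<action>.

current mode = M_HALT; filter table to that mode:
  (M_HALT, evContact) → (M_DROP, arm_retract)
  (M_HALT, evStart) → (M_DROP, lamp_flash)
  (M_HALT, evTimeout) → (M_FOLLOW, arm_extend)
  (M_HALT, evDetect) → (M_FOLLOW, motors_on)
  (M_HALT, evError) → (M_NAV, lamp_flash)  ← event matches
event = evError selects (M_NAV, lamp_flash)

mode=M_NAV action=lamp_flash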